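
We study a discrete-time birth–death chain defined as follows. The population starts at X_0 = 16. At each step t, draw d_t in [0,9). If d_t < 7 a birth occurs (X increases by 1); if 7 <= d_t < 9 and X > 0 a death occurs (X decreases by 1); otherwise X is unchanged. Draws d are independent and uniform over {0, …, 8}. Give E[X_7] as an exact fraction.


179/9

X can drop by at most 1 per step and X_0 = 16 > T = 7, so X_t >= 16 − t >= 9 > 0 for every t <= 7: the floor at 0 (the 'and X > 0' condition) never binds. Hence X_7 = X_0 + Σ_{t<7} Y_t with i.i.d. increments Y_t = y(d_t) ∈ {+1, −1, 0}.
Outcome values over d=0..8: [1, 1, 1, 1, 1, 1, 1, -1, -1]
Σy = 5, Σy² = 9, M = 9
μ = 5/9 = 5/9,  σ² = 9/9 − (5/9)² = 56/81
E[X_7] = 16 + 7·(5/9) = 179/9


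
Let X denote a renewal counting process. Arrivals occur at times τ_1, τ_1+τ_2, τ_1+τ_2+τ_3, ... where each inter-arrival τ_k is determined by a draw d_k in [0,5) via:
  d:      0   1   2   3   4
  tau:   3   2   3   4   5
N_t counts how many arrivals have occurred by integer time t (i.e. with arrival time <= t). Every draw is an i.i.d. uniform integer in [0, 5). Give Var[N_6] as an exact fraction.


4114/15625

Inter-arrival values over d=0..4: [3, 2, 3, 4, 5]
Each d has probability 1/5, so the pmf of τ is: f(2) = 1/5, f(3) = 2/5, f(4) = 1/5, f(5) = 1/5
Let p_n(j) = P(N_n = j), with p_0 = [1]. Condition on τ_1: p_n(0) = P(τ > n), and for j >= 1, p_n(j) = Σ_{k<=n} f(k)·p_{n−k}(j−1)
p_1 = [1]  (j = 0)
p_2 = [4/5, 1/5]  (j = 0..1)
p_3 = [2/5, 3/5]  (j = 0..1)
p_4 = [1/5, 19/25, 1/25]  (j = 0..2)
p_5 = [0, 4/5, 1/5]  (j = 0..2)
p_6 = [0, 14/25, 54/125, 1/125]  (j = 0..3)
E[N_6] = Σ j·p_6(j) = 181/125;  E[N_6²] = Σ j²·p_6(j) = 59/25
Var[N_6] = 59/25 − (181/125)² = 4114/15625


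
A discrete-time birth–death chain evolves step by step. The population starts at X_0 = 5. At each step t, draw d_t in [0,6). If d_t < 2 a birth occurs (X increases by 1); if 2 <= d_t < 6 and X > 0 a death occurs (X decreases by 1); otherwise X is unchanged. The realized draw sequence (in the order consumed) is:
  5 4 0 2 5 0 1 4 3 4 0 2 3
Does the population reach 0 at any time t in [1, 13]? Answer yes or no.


yes

t=0: X=5, d=5 → death, X_1=4
t=1: X=4, d=4 → death, X_2=3
t=2: X=3, d=0 → birth, X_3=4
t=3: X=4, d=2 → death, X_4=3
t=4: X=3, d=5 → death, X_5=2
t=5: X=2, d=0 → birth, X_6=3
t=6: X=3, d=1 → birth, X_7=4
t=7: X=4, d=4 → death, X_8=3
t=8: X=3, d=3 → death, X_9=2
t=9: X=2, d=4 → death, X_10=1
t=10: X=1, d=0 → birth, X_11=2
t=11: X=2, d=2 → death, X_12=1
t=12: X=1, d=3 → death, X_13=0


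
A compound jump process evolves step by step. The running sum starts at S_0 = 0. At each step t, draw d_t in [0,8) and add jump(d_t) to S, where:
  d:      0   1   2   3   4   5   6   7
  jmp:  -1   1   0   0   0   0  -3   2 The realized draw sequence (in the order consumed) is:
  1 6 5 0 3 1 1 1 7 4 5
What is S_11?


2

t=0: S=0, d=1, jump=1, S_1=1
t=1: S=1, d=6, jump=-3, S_2=-2
t=2: S=-2, d=5, jump=0, S_3=-2
t=3: S=-2, d=0, jump=-1, S_4=-3
t=4: S=-3, d=3, jump=0, S_5=-3
t=5: S=-3, d=1, jump=1, S_6=-2
t=6: S=-2, d=1, jump=1, S_7=-1
t=7: S=-1, d=1, jump=1, S_8=0
t=8: S=0, d=7, jump=2, S_9=2
t=9: S=2, d=4, jump=0, S_10=2
t=10: S=2, d=5, jump=0, S_11=2


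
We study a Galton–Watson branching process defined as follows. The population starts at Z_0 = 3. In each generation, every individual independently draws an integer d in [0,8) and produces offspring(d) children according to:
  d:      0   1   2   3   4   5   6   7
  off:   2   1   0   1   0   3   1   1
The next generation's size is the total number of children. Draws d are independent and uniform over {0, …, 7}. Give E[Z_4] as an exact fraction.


19683/4096

Outcome values over d=0..7: [2, 1, 0, 1, 0, 3, 1, 1]
Σy = 9, Σy² = 17, M = 8
μ = 9/8 = 9/8,  σ² = 17/8 − (9/8)² = 55/64
E[Z_0] = 3
E[Z_1] = 9/8·E[Z_0] = 27/8
E[Z_2] = 9/8·E[Z_1] = 243/64
E[Z_3] = 9/8·E[Z_2] = 2187/512
E[Z_4] = 9/8·E[Z_3] = 19683/4096


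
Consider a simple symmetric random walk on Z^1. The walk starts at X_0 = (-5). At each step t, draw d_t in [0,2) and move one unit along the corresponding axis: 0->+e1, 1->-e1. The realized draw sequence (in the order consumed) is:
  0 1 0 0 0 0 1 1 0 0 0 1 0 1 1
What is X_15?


(-2)

t=0: X=(-5), d=0 → +e1, X_1=(-4)
t=1: X=(-4), d=1 → -e1, X_2=(-5)
t=2: X=(-5), d=0 → +e1, X_3=(-4)
t=3: X=(-4), d=0 → +e1, X_4=(-3)
t=4: X=(-3), d=0 → +e1, X_5=(-2)
t=5: X=(-2), d=0 → +e1, X_6=(-1)
t=6: X=(-1), d=1 → -e1, X_7=(-2)
t=7: X=(-2), d=1 → -e1, X_8=(-3)
t=8: X=(-3), d=0 → +e1, X_9=(-2)
t=9: X=(-2), d=0 → +e1, X_10=(-1)
t=10: X=(-1), d=0 → +e1, X_11=(0)
t=11: X=(0), d=1 → -e1, X_12=(-1)
t=12: X=(-1), d=0 → +e1, X_13=(0)
t=13: X=(0), d=1 → -e1, X_14=(-1)
t=14: X=(-1), d=1 → -e1, X_15=(-2)


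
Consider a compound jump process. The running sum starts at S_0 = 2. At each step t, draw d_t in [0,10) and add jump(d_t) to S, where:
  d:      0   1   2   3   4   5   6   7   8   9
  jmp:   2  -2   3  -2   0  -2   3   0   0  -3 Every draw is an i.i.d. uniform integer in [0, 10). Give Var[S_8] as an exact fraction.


858/25

Outcome values over d=0..9: [2, -2, 3, -2, 0, -2, 3, 0, 0, -3]
Σy = -1, Σy² = 43, M = 10
μ = -1/10 = -1/10,  σ² = 43/10 − (-1/10)² = 429/100
Independent increments: Var[S_8] = 8·σ² = 8·(429/100) = 858/25


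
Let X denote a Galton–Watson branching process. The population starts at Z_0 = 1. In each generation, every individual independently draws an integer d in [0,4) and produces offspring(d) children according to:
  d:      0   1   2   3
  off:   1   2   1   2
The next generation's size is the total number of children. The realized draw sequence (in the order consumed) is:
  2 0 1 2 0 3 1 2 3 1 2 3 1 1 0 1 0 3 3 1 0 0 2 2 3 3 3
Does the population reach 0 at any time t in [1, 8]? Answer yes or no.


no

gen 0: Z_0=1, draws=[2], offspring=[1], Z_1=1
gen 1: Z_1=1, draws=[0], offspring=[1], Z_2=1
gen 2: Z_2=1, draws=[1], offspring=[2], Z_3=2
gen 3: Z_3=2, draws=[2, 0], offspring=[1, 1], Z_4=2
gen 4: Z_4=2, draws=[3, 1], offspring=[2, 2], Z_5=4
gen 5: Z_5=4, draws=[2, 3, 1, 2], offspring=[1, 2, 2, 1], Z_6=6
gen 6: Z_6=6, draws=[3, 1, 1, 0, 1, 0], offspring=[2, 2, 2, 1, 2, 1], Z_7=10
gen 7: Z_7=10, draws=[3, 3, 1, 0, 0, 2, 2, 3, 3, 3], offspring=[2, 2, 2, 1, 1, 1, 1, 2, 2, 2], Z_8=16


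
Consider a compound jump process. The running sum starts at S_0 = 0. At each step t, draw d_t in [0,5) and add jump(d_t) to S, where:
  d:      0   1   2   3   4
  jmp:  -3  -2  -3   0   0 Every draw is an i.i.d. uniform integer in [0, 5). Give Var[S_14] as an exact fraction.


644/25

Outcome values over d=0..4: [-3, -2, -3, 0, 0]
Σy = -8, Σy² = 22, M = 5
μ = -8/5 = -8/5,  σ² = 22/5 − (-8/5)² = 46/25
Independent increments: Var[S_14] = 14·σ² = 14·(46/25) = 644/25


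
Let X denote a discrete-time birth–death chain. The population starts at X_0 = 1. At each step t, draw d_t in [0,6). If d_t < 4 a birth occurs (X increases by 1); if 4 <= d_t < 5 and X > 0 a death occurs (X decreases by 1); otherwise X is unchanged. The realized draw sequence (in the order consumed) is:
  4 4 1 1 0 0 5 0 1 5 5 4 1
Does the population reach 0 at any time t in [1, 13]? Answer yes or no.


yes

t=0: X=1, d=4 → death, X_1=0
t=1: X=0, d=4 → hold, X_2=0
t=2: X=0, d=1 → birth, X_3=1
t=3: X=1, d=1 → birth, X_4=2
t=4: X=2, d=0 → birth, X_5=3
t=5: X=3, d=0 → birth, X_6=4
t=6: X=4, d=5 → hold, X_7=4
t=7: X=4, d=0 → birth, X_8=5
t=8: X=5, d=1 → birth, X_9=6
t=9: X=6, d=5 → hold, X_10=6
t=10: X=6, d=5 → hold, X_11=6
t=11: X=6, d=4 → death, X_12=5
t=12: X=5, d=1 → birth, X_13=6


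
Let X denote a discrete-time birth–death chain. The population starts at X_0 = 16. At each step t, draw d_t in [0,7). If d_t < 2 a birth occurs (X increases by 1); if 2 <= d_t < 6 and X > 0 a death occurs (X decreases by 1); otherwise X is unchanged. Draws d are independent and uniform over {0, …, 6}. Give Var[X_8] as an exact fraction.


304/49

X can drop by at most 1 per step and X_0 = 16 > T = 8, so X_t >= 16 − t >= 8 > 0 for every t <= 8: the floor at 0 (the 'and X > 0' condition) never binds. Hence X_8 = X_0 + Σ_{t<8} Y_t with i.i.d. increments Y_t = y(d_t) ∈ {+1, −1, 0}.
Outcome values over d=0..6: [1, 1, -1, -1, -1, -1, 0]
Σy = -2, Σy² = 6, M = 7
μ = -2/7 = -2/7,  σ² = 6/7 − (-2/7)² = 38/49
Independent increments: Var[X_8] = 8·σ² = 8·(38/49) = 304/49


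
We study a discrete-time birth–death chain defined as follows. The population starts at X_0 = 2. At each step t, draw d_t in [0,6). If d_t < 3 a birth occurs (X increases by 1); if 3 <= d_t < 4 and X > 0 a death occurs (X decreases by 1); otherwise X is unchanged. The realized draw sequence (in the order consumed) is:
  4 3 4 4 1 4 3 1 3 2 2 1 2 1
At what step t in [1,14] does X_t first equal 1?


t=0: X=2, d=4 → hold, X_1=2
t=1: X=2, d=3 → death, X_2=1
t=2: X=1, d=4 → hold, X_3=1
t=3: X=1, d=4 → hold, X_4=1
t=4: X=1, d=1 → birth, X_5=2
t=5: X=2, d=4 → hold, X_6=2
t=6: X=2, d=3 → death, X_7=1
t=7: X=1, d=1 → birth, X_8=2
t=8: X=2, d=3 → death, X_9=1
t=9: X=1, d=2 → birth, X_10=2
t=10: X=2, d=2 → birth, X_11=3
t=11: X=3, d=1 → birth, X_12=4
t=12: X=4, d=2 → birth, X_13=5
t=13: X=5, d=1 → birth, X_14=6

2


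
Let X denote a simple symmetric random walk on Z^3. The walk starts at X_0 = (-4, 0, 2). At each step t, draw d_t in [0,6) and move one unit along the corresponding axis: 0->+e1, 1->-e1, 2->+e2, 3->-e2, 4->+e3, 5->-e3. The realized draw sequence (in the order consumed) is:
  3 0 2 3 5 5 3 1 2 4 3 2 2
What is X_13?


(-4, 0, 1)

t=0: X=(-4, 0, 2), d=3 → -e2, X_1=(-4, -1, 2)
t=1: X=(-4, -1, 2), d=0 → +e1, X_2=(-3, -1, 2)
t=2: X=(-3, -1, 2), d=2 → +e2, X_3=(-3, 0, 2)
t=3: X=(-3, 0, 2), d=3 → -e2, X_4=(-3, -1, 2)
t=4: X=(-3, -1, 2), d=5 → -e3, X_5=(-3, -1, 1)
t=5: X=(-3, -1, 1), d=5 → -e3, X_6=(-3, -1, 0)
t=6: X=(-3, -1, 0), d=3 → -e2, X_7=(-3, -2, 0)
t=7: X=(-3, -2, 0), d=1 → -e1, X_8=(-4, -2, 0)
t=8: X=(-4, -2, 0), d=2 → +e2, X_9=(-4, -1, 0)
t=9: X=(-4, -1, 0), d=4 → +e3, X_10=(-4, -1, 1)
t=10: X=(-4, -1, 1), d=3 → -e2, X_11=(-4, -2, 1)
t=11: X=(-4, -2, 1), d=2 → +e2, X_12=(-4, -1, 1)
t=12: X=(-4, -1, 1), d=2 → +e2, X_13=(-4, 0, 1)


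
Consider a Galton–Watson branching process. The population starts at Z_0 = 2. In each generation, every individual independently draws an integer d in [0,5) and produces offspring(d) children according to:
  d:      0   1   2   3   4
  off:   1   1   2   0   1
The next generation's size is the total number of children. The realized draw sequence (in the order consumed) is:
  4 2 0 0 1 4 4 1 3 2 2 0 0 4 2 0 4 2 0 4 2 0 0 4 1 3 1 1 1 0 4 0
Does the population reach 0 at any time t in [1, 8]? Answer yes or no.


gen 0: Z_0=2, draws=[4, 2], offspring=[1, 2], Z_1=3
gen 1: Z_1=3, draws=[0, 0, 1], offspring=[1, 1, 1], Z_2=3
gen 2: Z_2=3, draws=[4, 4, 1], offspring=[1, 1, 1], Z_3=3
gen 3: Z_3=3, draws=[3, 2, 2], offspring=[0, 2, 2], Z_4=4
gen 4: Z_4=4, draws=[0, 0, 4, 2], offspring=[1, 1, 1, 2], Z_5=5
gen 5: Z_5=5, draws=[0, 4, 2, 0, 4], offspring=[1, 1, 2, 1, 1], Z_6=6
gen 6: Z_6=6, draws=[2, 0, 0, 4, 1, 3], offspring=[2, 1, 1, 1, 1, 0], Z_7=6
gen 7: Z_7=6, draws=[1, 1, 1, 0, 4, 0], offspring=[1, 1, 1, 1, 1, 1], Z_8=6

no


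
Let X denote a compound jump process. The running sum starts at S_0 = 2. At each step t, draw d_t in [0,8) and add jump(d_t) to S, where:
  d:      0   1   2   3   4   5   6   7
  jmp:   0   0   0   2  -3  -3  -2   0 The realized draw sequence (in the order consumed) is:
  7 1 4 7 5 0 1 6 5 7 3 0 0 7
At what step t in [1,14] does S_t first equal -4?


5

t=0: S=2, d=7, jump=0, S_1=2
t=1: S=2, d=1, jump=0, S_2=2
t=2: S=2, d=4, jump=-3, S_3=-1
t=3: S=-1, d=7, jump=0, S_4=-1
t=4: S=-1, d=5, jump=-3, S_5=-4
t=5: S=-4, d=0, jump=0, S_6=-4
t=6: S=-4, d=1, jump=0, S_7=-4
t=7: S=-4, d=6, jump=-2, S_8=-6
t=8: S=-6, d=5, jump=-3, S_9=-9
t=9: S=-9, d=7, jump=0, S_10=-9
t=10: S=-9, d=3, jump=2, S_11=-7
t=11: S=-7, d=0, jump=0, S_12=-7
t=12: S=-7, d=0, jump=0, S_13=-7
t=13: S=-7, d=7, jump=0, S_14=-7


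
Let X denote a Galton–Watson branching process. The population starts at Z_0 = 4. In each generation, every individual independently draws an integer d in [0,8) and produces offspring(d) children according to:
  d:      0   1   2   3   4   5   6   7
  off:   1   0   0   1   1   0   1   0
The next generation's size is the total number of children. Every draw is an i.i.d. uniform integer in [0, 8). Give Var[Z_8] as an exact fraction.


255/16384

Outcome values over d=0..7: [1, 0, 0, 1, 1, 0, 1, 0]
Σy = 4, Σy² = 4, M = 8
μ = 4/8 = 1/2,  σ² = 4/8 − (1/2)² = 1/4
V_0 = 0, E_0 = 4
V_1 = 1/4·E_0 + (1/2)²·V_0 = 1;  E_1 = 2
V_2 = 1/4·E_1 + (1/2)²·V_1 = 3/4;  E_2 = 1
V_3 = 1/4·E_2 + (1/2)²·V_2 = 7/16;  E_3 = 1/2
V_4 = 1/4·E_3 + (1/2)²·V_3 = 15/64;  E_4 = 1/4
V_5 = 1/4·E_4 + (1/2)²·V_4 = 31/256;  E_5 = 1/8
V_6 = 1/4·E_5 + (1/2)²·V_5 = 63/1024;  E_6 = 1/16
V_7 = 1/4·E_6 + (1/2)²·V_6 = 127/4096;  E_7 = 1/32
V_8 = 1/4·E_7 + (1/2)²·V_7 = 255/16384;  E_8 = 1/64


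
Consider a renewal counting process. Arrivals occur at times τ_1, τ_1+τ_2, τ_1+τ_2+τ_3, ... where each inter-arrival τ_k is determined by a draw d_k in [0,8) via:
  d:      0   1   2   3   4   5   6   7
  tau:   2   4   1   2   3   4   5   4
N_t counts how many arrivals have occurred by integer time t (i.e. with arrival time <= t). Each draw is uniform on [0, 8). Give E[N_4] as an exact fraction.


Inter-arrival values over d=0..7: [2, 4, 1, 2, 3, 4, 5, 4]
Each d has probability 1/8, so the pmf of τ is: f(1) = 1/8, f(2) = 1/4, f(3) = 1/8, f(4) = 3/8, f(5) = 1/8
Renewal equation for m(n) = E[N_n]: condition on τ_1 = k (if k <= n, one arrival plus a fresh copy on the remaining n−k steps): m(n) = F(n) + Σ_{k<=n} f(k)·m(n−k), where F(n) = P(τ <= n) and m(0) = 0
m(1) = F(1) = 1/8
m(2) = F(2) + f(1)·m(1) = 3/8 + 1/8·1/8 = 25/64
m(3) = F(3) + f(1)·m(2) + f(2)·m(1) = 1/2 + 1/8·25/64 + 1/4·1/8 = 297/512
m(4) = F(4) + f(1)·m(3) + f(2)·m(2) + f(3)·m(1) = 7/8 + 1/8·297/512 + 1/4·25/64 + 1/8·1/8 = 4345/4096
E[N_4] = m(4) = 4345/4096

4345/4096


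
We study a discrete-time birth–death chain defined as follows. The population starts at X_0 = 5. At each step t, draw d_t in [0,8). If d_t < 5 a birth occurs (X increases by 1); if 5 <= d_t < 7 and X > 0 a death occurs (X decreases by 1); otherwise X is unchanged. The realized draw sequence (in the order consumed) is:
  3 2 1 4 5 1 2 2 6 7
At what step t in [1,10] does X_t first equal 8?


3

t=0: X=5, d=3 → birth, X_1=6
t=1: X=6, d=2 → birth, X_2=7
t=2: X=7, d=1 → birth, X_3=8
t=3: X=8, d=4 → birth, X_4=9
t=4: X=9, d=5 → death, X_5=8
t=5: X=8, d=1 → birth, X_6=9
t=6: X=9, d=2 → birth, X_7=10
t=7: X=10, d=2 → birth, X_8=11
t=8: X=11, d=6 → death, X_9=10
t=9: X=10, d=7 → hold, X_10=10


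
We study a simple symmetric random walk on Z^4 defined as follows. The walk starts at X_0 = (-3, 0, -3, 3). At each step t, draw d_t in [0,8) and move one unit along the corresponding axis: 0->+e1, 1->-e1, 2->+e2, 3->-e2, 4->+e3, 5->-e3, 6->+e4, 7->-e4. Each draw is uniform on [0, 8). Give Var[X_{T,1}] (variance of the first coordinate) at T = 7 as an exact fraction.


Outcome values over d=0..7: [1, -1, 0, 0, 0, 0, 0, 0]
Σy = 0, Σy² = 2, M = 8
μ = 0/8 = 0,  σ² = 2/8 − (0)² = 1/4
Independent increments: Var[X_7] = 7·σ² = 7·(1/4) = 7/4

7/4


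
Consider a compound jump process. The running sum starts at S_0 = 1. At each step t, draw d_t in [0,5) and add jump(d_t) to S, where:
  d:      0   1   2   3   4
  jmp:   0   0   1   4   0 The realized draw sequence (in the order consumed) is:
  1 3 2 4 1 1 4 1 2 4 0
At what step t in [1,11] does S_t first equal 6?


t=0: S=1, d=1, jump=0, S_1=1
t=1: S=1, d=3, jump=4, S_2=5
t=2: S=5, d=2, jump=1, S_3=6
t=3: S=6, d=4, jump=0, S_4=6
t=4: S=6, d=1, jump=0, S_5=6
t=5: S=6, d=1, jump=0, S_6=6
t=6: S=6, d=4, jump=0, S_7=6
t=7: S=6, d=1, jump=0, S_8=6
t=8: S=6, d=2, jump=1, S_9=7
t=9: S=7, d=4, jump=0, S_10=7
t=10: S=7, d=0, jump=0, S_11=7

3


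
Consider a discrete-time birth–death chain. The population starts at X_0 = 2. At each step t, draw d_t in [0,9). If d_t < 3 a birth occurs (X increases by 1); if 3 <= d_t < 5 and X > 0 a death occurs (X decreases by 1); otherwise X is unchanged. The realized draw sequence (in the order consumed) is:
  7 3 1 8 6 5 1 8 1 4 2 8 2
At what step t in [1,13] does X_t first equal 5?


t=0: X=2, d=7 → hold, X_1=2
t=1: X=2, d=3 → death, X_2=1
t=2: X=1, d=1 → birth, X_3=2
t=3: X=2, d=8 → hold, X_4=2
t=4: X=2, d=6 → hold, X_5=2
t=5: X=2, d=5 → hold, X_6=2
t=6: X=2, d=1 → birth, X_7=3
t=7: X=3, d=8 → hold, X_8=3
t=8: X=3, d=1 → birth, X_9=4
t=9: X=4, d=4 → death, X_10=3
t=10: X=3, d=2 → birth, X_11=4
t=11: X=4, d=8 → hold, X_12=4
t=12: X=4, d=2 → birth, X_13=5

13


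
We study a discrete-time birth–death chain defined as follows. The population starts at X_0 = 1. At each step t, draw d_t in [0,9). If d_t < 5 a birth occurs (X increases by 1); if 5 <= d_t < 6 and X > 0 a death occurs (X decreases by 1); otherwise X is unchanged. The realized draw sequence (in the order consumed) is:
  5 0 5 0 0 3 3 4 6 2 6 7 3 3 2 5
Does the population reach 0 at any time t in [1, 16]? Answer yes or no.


yes

t=0: X=1, d=5 → death, X_1=0
t=1: X=0, d=0 → birth, X_2=1
t=2: X=1, d=5 → death, X_3=0
t=3: X=0, d=0 → birth, X_4=1
t=4: X=1, d=0 → birth, X_5=2
t=5: X=2, d=3 → birth, X_6=3
t=6: X=3, d=3 → birth, X_7=4
t=7: X=4, d=4 → birth, X_8=5
t=8: X=5, d=6 → hold, X_9=5
t=9: X=5, d=2 → birth, X_10=6
t=10: X=6, d=6 → hold, X_11=6
t=11: X=6, d=7 → hold, X_12=6
t=12: X=6, d=3 → birth, X_13=7
t=13: X=7, d=3 → birth, X_14=8
t=14: X=8, d=2 → birth, X_15=9
t=15: X=9, d=5 → death, X_16=8


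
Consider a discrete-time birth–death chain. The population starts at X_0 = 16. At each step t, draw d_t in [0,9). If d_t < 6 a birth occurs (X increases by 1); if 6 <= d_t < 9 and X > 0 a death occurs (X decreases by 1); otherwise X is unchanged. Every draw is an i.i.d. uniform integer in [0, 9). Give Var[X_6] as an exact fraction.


X can drop by at most 1 per step and X_0 = 16 > T = 6, so X_t >= 16 − t >= 10 > 0 for every t <= 6: the floor at 0 (the 'and X > 0' condition) never binds. Hence X_6 = X_0 + Σ_{t<6} Y_t with i.i.d. increments Y_t = y(d_t) ∈ {+1, −1, 0}.
Outcome values over d=0..8: [1, 1, 1, 1, 1, 1, -1, -1, -1]
Σy = 3, Σy² = 9, M = 9
μ = 3/9 = 1/3,  σ² = 9/9 − (1/3)² = 8/9
Independent increments: Var[X_6] = 6·σ² = 6·(8/9) = 16/3

16/3


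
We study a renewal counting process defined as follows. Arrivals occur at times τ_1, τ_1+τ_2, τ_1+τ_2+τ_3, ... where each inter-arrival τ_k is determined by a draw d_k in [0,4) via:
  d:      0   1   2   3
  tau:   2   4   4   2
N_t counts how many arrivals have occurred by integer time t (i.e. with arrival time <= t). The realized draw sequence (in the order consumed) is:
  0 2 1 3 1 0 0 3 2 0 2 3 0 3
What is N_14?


draw d_1=0: τ_1=2, arrival time A_1=2
draw d_2=2: τ_2=4, arrival time A_2=6
draw d_3=1: τ_3=4, arrival time A_3=10
draw d_4=3: τ_4=2, arrival time A_4=12
draw d_5=1: τ_5=4, arrival time A_5=16
draw d_6=0: τ_6=2, arrival time A_6=18
draw d_7=0: τ_7=2, arrival time A_7=20
draw d_8=3: τ_8=2, arrival time A_8=22
draw d_9=2: τ_9=4, arrival time A_9=26
draw d_10=0: τ_10=2, arrival time A_10=28
draw d_11=2: τ_11=4, arrival time A_11=32
draw d_12=3: τ_12=2, arrival time A_12=34
draw d_13=0: τ_13=2, arrival time A_13=36
draw d_14=3: τ_14=2, arrival time A_14=38
N_t over t=0..14: 0:0 1:0 2:1 3:1 4:1 5:1 6:2 7:2 8:2 9:2 10:3 11:3 12:4 13:4 14:4

4


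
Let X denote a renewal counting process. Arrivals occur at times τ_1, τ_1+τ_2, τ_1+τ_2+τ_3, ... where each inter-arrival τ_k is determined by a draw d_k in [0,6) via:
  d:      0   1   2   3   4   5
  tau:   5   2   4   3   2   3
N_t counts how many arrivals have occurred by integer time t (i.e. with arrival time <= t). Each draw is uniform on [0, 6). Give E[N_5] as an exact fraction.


Inter-arrival values over d=0..5: [5, 2, 4, 3, 2, 3]
Each d has probability 1/6, so the pmf of τ is: f(2) = 1/3, f(3) = 1/3, f(4) = 1/6, f(5) = 1/6
Renewal equation for m(n) = E[N_n]: condition on τ_1 = k (if k <= n, one arrival plus a fresh copy on the remaining n−k steps): m(n) = F(n) + Σ_{k<=n} f(k)·m(n−k), where F(n) = P(τ <= n) and m(0) = 0
m(1) = F(1) = 0
m(2) = F(2) = 1/3
m(3) = F(3) = 2/3
m(4) = F(4) + f(2)·m(2) = 5/6 + 1/3·1/3 = 17/18
m(5) = F(5) + f(2)·m(3) + f(3)·m(2) = 1 + 1/3·2/3 + 1/3·1/3 = 4/3
E[N_5] = m(5) = 4/3

4/3


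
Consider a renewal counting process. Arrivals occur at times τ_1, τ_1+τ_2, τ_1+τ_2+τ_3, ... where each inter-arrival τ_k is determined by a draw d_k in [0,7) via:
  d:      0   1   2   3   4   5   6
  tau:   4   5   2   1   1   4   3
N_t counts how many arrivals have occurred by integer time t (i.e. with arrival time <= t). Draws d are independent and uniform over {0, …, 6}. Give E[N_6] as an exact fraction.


226150/117649

Inter-arrival values over d=0..6: [4, 5, 2, 1, 1, 4, 3]
Each d has probability 1/7, so the pmf of τ is: f(1) = 2/7, f(2) = 1/7, f(3) = 1/7, f(4) = 2/7, f(5) = 1/7
Renewal equation for m(n) = E[N_n]: condition on τ_1 = k (if k <= n, one arrival plus a fresh copy on the remaining n−k steps): m(n) = F(n) + Σ_{k<=n} f(k)·m(n−k), where F(n) = P(τ <= n) and m(0) = 0
m(1) = F(1) = 2/7
m(2) = F(2) + f(1)·m(1) = 3/7 + 2/7·2/7 = 25/49
m(3) = F(3) + f(1)·m(2) + f(2)·m(1) = 4/7 + 2/7·25/49 + 1/7·2/7 = 260/343
m(4) = F(4) + f(1)·m(3) + f(2)·m(2) + f(3)·m(1) = 6/7 + 2/7·260/343 + 1/7·25/49 + 1/7·2/7 = 2851/2401
m(5) = F(5) + f(1)·m(4) + f(2)·m(3) + f(3)·m(2) + f(4)·m(1) = 1 + 2/7·2851/2401 + 1/7·260/343 + 1/7·25/49 + 2/7·2/7 = 26926/16807
m(6) = F(6) + f(1)·m(5) + f(2)·m(4) + f(3)·m(3) + f(4)·m(2) + f(5)·m(1) = 1 + 2/7·26926/16807 + 1/7·2851/2401 + 1/7·260/343 + 2/7·25/49 + 1/7·2/7 = 226150/117649
E[N_6] = m(6) = 226150/117649


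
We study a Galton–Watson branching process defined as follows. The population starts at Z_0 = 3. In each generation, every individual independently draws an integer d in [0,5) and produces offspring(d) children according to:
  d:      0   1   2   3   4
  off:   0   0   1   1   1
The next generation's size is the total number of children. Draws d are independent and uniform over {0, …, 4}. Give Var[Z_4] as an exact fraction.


132192/390625

Outcome values over d=0..4: [0, 0, 1, 1, 1]
Σy = 3, Σy² = 3, M = 5
μ = 3/5 = 3/5,  σ² = 3/5 − (3/5)² = 6/25
V_0 = 0, E_0 = 3
V_1 = 6/25·E_0 + (3/5)²·V_0 = 18/25;  E_1 = 9/5
V_2 = 6/25·E_1 + (3/5)²·V_1 = 432/625;  E_2 = 27/25
V_3 = 6/25·E_2 + (3/5)²·V_2 = 7938/15625;  E_3 = 81/125
V_4 = 6/25·E_3 + (3/5)²·V_3 = 132192/390625;  E_4 = 243/625


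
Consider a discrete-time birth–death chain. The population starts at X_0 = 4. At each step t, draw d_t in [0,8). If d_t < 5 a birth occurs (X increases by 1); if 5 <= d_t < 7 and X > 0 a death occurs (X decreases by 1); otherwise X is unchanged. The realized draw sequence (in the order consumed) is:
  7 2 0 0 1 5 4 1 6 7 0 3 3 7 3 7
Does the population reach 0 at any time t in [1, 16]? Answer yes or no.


t=0: X=4, d=7 → hold, X_1=4
t=1: X=4, d=2 → birth, X_2=5
t=2: X=5, d=0 → birth, X_3=6
t=3: X=6, d=0 → birth, X_4=7
t=4: X=7, d=1 → birth, X_5=8
t=5: X=8, d=5 → death, X_6=7
t=6: X=7, d=4 → birth, X_7=8
t=7: X=8, d=1 → birth, X_8=9
t=8: X=9, d=6 → death, X_9=8
t=9: X=8, d=7 → hold, X_10=8
t=10: X=8, d=0 → birth, X_11=9
t=11: X=9, d=3 → birth, X_12=10
t=12: X=10, d=3 → birth, X_13=11
t=13: X=11, d=7 → hold, X_14=11
t=14: X=11, d=3 → birth, X_15=12
t=15: X=12, d=7 → hold, X_16=12

no


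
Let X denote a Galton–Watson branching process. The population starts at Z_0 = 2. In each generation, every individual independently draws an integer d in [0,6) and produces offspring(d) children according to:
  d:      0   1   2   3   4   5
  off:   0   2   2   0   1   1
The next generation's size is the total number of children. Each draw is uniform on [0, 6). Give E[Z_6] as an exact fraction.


2

Outcome values over d=0..5: [0, 2, 2, 0, 1, 1]
Σy = 6, Σy² = 10, M = 6
μ = 6/6 = 1,  σ² = 10/6 − (1)² = 2/3
E[Z_0] = 2
E[Z_1] = 1·E[Z_0] = 2
E[Z_2] = 1·E[Z_1] = 2
E[Z_3] = 1·E[Z_2] = 2
E[Z_4] = 1·E[Z_3] = 2
E[Z_5] = 1·E[Z_4] = 2
E[Z_6] = 1·E[Z_5] = 2


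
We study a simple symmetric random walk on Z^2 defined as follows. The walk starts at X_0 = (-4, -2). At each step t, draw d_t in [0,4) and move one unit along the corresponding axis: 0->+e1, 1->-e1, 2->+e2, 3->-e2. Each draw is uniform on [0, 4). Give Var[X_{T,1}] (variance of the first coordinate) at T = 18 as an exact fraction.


9

Outcome values over d=0..3: [1, -1, 0, 0]
Σy = 0, Σy² = 2, M = 4
μ = 0/4 = 0,  σ² = 2/4 − (0)² = 1/2
Independent increments: Var[X_18] = 18·σ² = 18·(1/2) = 9


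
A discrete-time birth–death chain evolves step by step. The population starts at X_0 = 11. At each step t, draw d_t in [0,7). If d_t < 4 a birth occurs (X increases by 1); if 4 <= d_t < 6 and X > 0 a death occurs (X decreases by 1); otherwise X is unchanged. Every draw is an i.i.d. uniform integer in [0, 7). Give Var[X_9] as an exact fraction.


342/49

X can drop by at most 1 per step and X_0 = 11 > T = 9, so X_t >= 11 − t >= 2 > 0 for every t <= 9: the floor at 0 (the 'and X > 0' condition) never binds. Hence X_9 = X_0 + Σ_{t<9} Y_t with i.i.d. increments Y_t = y(d_t) ∈ {+1, −1, 0}.
Outcome values over d=0..6: [1, 1, 1, 1, -1, -1, 0]
Σy = 2, Σy² = 6, M = 7
μ = 2/7 = 2/7,  σ² = 6/7 − (2/7)² = 38/49
Independent increments: Var[X_9] = 9·σ² = 9·(38/49) = 342/49


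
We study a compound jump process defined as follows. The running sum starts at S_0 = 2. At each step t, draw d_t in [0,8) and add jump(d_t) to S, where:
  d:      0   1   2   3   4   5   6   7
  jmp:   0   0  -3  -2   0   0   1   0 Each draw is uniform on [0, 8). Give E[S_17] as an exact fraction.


-13/2

Outcome values over d=0..7: [0, 0, -3, -2, 0, 0, 1, 0]
Σy = -4, Σy² = 14, M = 8
μ = -4/8 = -1/2,  σ² = 14/8 − (-1/2)² = 3/2
E[S_17] = 2 + 17·(-1/2) = -13/2


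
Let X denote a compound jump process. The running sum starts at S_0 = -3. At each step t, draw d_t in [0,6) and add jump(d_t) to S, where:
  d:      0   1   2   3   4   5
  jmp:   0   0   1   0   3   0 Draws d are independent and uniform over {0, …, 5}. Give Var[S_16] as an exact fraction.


176/9

Outcome values over d=0..5: [0, 0, 1, 0, 3, 0]
Σy = 4, Σy² = 10, M = 6
μ = 4/6 = 2/3,  σ² = 10/6 − (2/3)² = 11/9
Independent increments: Var[S_16] = 16·σ² = 16·(11/9) = 176/9


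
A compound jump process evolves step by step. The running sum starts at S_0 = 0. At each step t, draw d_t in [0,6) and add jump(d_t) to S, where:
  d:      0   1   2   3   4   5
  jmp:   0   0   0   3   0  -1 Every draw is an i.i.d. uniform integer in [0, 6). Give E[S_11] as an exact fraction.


11/3

Outcome values over d=0..5: [0, 0, 0, 3, 0, -1]
Σy = 2, Σy² = 10, M = 6
μ = 2/6 = 1/3,  σ² = 10/6 − (1/3)² = 14/9
E[S_11] = 0 + 11·(1/3) = 11/3


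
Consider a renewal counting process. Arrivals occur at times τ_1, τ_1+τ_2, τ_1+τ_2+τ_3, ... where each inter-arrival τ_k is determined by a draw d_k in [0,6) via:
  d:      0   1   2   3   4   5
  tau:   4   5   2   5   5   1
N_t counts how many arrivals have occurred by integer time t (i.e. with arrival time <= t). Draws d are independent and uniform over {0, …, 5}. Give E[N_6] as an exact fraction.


67609/46656

Inter-arrival values over d=0..5: [4, 5, 2, 5, 5, 1]
Each d has probability 1/6, so the pmf of τ is: f(1) = 1/6, f(2) = 1/6, f(4) = 1/6, f(5) = 1/2
Renewal equation for m(n) = E[N_n]: condition on τ_1 = k (if k <= n, one arrival plus a fresh copy on the remaining n−k steps): m(n) = F(n) + Σ_{k<=n} f(k)·m(n−k), where F(n) = P(τ <= n) and m(0) = 0
m(1) = F(1) = 1/6
m(2) = F(2) + f(1)·m(1) = 1/3 + 1/6·1/6 = 13/36
m(3) = F(3) + f(1)·m(2) + f(2)·m(1) = 1/3 + 1/6·13/36 + 1/6·1/6 = 91/216
m(4) = F(4) + f(1)·m(3) + f(2)·m(2) = 1/2 + 1/6·91/216 + 1/6·13/36 = 817/1296
m(5) = F(5) + f(1)·m(4) + f(2)·m(3) + f(4)·m(1) = 1 + 1/6·817/1296 + 1/6·91/216 + 1/6·1/6 = 9355/7776
m(6) = F(6) + f(1)·m(5) + f(2)·m(4) + f(4)·m(2) + f(5)·m(1) = 1 + 1/6·9355/7776 + 1/6·817/1296 + 1/6·13/36 + 1/2·1/6 = 67609/46656
E[N_6] = m(6) = 67609/46656


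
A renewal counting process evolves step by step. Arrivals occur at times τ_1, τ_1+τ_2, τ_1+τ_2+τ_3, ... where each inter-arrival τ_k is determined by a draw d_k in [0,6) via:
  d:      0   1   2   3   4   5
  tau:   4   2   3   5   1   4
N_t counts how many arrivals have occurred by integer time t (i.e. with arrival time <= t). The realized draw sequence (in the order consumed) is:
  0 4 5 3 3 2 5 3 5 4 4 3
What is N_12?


draw d_1=0: τ_1=4, arrival time A_1=4
draw d_2=4: τ_2=1, arrival time A_2=5
draw d_3=5: τ_3=4, arrival time A_3=9
draw d_4=3: τ_4=5, arrival time A_4=14
draw d_5=3: τ_5=5, arrival time A_5=19
draw d_6=2: τ_6=3, arrival time A_6=22
draw d_7=5: τ_7=4, arrival time A_7=26
draw d_8=3: τ_8=5, arrival time A_8=31
draw d_9=5: τ_9=4, arrival time A_9=35
draw d_10=4: τ_10=1, arrival time A_10=36
draw d_11=4: τ_11=1, arrival time A_11=37
draw d_12=3: τ_12=5, arrival time A_12=42
N_t over t=0..12: 0:0 1:0 2:0 3:0 4:1 5:2 6:2 7:2 8:2 9:3 10:3 11:3 12:3

3


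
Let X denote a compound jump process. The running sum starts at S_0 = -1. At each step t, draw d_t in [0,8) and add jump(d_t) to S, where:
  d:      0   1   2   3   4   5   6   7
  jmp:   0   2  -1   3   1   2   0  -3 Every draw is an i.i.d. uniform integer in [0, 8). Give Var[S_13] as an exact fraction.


Outcome values over d=0..7: [0, 2, -1, 3, 1, 2, 0, -3]
Σy = 4, Σy² = 28, M = 8
μ = 4/8 = 1/2,  σ² = 28/8 − (1/2)² = 13/4
Independent increments: Var[S_13] = 13·σ² = 13·(13/4) = 169/4

169/4


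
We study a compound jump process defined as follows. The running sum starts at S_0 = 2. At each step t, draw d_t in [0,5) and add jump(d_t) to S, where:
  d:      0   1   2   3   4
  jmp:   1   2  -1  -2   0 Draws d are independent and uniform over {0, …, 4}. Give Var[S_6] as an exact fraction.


12

Outcome values over d=0..4: [1, 2, -1, -2, 0]
Σy = 0, Σy² = 10, M = 5
μ = 0/5 = 0,  σ² = 10/5 − (0)² = 2
Independent increments: Var[S_6] = 6·σ² = 6·(2) = 12


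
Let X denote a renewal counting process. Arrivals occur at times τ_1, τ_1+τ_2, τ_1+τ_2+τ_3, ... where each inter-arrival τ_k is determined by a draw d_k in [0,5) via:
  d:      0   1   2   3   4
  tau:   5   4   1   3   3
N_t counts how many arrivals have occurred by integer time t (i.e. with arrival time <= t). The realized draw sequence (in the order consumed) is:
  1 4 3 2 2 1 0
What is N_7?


2

draw d_1=1: τ_1=4, arrival time A_1=4
draw d_2=4: τ_2=3, arrival time A_2=7
draw d_3=3: τ_3=3, arrival time A_3=10
draw d_4=2: τ_4=1, arrival time A_4=11
draw d_5=2: τ_5=1, arrival time A_5=12
draw d_6=1: τ_6=4, arrival time A_6=16
draw d_7=0: τ_7=5, arrival time A_7=21
N_t over t=0..7: 0:0 1:0 2:0 3:0 4:1 5:1 6:1 7:2


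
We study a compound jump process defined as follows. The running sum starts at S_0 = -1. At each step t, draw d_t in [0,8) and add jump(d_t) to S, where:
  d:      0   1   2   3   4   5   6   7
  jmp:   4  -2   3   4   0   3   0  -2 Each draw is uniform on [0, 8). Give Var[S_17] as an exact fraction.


1547/16

Outcome values over d=0..7: [4, -2, 3, 4, 0, 3, 0, -2]
Σy = 10, Σy² = 58, M = 8
μ = 10/8 = 5/4,  σ² = 58/8 − (5/4)² = 91/16
Independent increments: Var[S_17] = 17·σ² = 17·(91/16) = 1547/16


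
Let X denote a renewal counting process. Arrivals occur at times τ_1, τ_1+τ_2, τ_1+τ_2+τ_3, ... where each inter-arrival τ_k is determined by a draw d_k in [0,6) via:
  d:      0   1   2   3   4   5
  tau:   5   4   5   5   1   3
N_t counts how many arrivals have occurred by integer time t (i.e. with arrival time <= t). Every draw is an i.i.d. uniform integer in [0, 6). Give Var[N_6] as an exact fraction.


683998583/2176782336

Inter-arrival values over d=0..5: [5, 4, 5, 5, 1, 3]
Each d has probability 1/6, so the pmf of τ is: f(1) = 1/6, f(3) = 1/6, f(4) = 1/6, f(5) = 1/2
Let p_n(j) = P(N_n = j), with p_0 = [1]. Condition on τ_1: p_n(0) = P(τ > n), and for j >= 1, p_n(j) = Σ_{k<=n} f(k)·p_{n−k}(j−1)
p_1 = [5/6, 1/6]  (j = 0..1)
p_2 = [5/6, 5/36, 1/36]  (j = 0..2)
p_3 = [2/3, 11/36, 5/216, 1/216]  (j = 0..3)
p_4 = [1/2, 5/12, 17/216, 5/1296, 1/1296]  (j = 0..4)
p_5 = [0, 31/36, 13/108, 23/1296, 5/7776, 1/7776]  (j = 0..5)
p_6 = [0, 2/3, 65/216, 37/1296, 29/7776, 5/46656, 1/46656]  (j = 0..6)
E[N_6] = Σ j·p_6(j) = 63907/46656;  E[N_6²] = Σ j²·p_6(j) = 102197/46656
Var[N_6] = 102197/46656 − (63907/46656)² = 683998583/2176782336


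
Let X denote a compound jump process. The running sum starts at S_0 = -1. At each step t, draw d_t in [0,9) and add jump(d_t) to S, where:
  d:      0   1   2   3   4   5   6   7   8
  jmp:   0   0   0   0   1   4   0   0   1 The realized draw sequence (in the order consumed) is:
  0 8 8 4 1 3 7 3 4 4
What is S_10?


4

t=0: S=-1, d=0, jump=0, S_1=-1
t=1: S=-1, d=8, jump=1, S_2=0
t=2: S=0, d=8, jump=1, S_3=1
t=3: S=1, d=4, jump=1, S_4=2
t=4: S=2, d=1, jump=0, S_5=2
t=5: S=2, d=3, jump=0, S_6=2
t=6: S=2, d=7, jump=0, S_7=2
t=7: S=2, d=3, jump=0, S_8=2
t=8: S=2, d=4, jump=1, S_9=3
t=9: S=3, d=4, jump=1, S_10=4


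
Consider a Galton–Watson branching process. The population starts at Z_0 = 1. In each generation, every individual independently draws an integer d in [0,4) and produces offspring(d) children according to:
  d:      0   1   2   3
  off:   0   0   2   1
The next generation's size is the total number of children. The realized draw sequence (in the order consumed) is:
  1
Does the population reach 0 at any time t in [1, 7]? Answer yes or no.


yes

gen 0: Z_0=1, draws=[1], offspring=[0], Z_1=0
gen 1: Z_1=0, draws=[], offspring=[], Z_2=0
gen 2: Z_2=0, draws=[], offspring=[], Z_3=0
gen 3: Z_3=0, draws=[], offspring=[], Z_4=0
gen 4: Z_4=0, draws=[], offspring=[], Z_5=0
gen 5: Z_5=0, draws=[], offspring=[], Z_6=0
gen 6: Z_6=0, draws=[], offspring=[], Z_7=0


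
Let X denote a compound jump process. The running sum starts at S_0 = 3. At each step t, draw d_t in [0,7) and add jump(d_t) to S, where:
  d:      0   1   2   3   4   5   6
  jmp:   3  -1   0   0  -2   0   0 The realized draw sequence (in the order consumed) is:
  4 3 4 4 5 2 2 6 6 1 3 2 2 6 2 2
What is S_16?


-4

t=0: S=3, d=4, jump=-2, S_1=1
t=1: S=1, d=3, jump=0, S_2=1
t=2: S=1, d=4, jump=-2, S_3=-1
t=3: S=-1, d=4, jump=-2, S_4=-3
t=4: S=-3, d=5, jump=0, S_5=-3
t=5: S=-3, d=2, jump=0, S_6=-3
t=6: S=-3, d=2, jump=0, S_7=-3
t=7: S=-3, d=6, jump=0, S_8=-3
t=8: S=-3, d=6, jump=0, S_9=-3
t=9: S=-3, d=1, jump=-1, S_10=-4
t=10: S=-4, d=3, jump=0, S_11=-4
t=11: S=-4, d=2, jump=0, S_12=-4
t=12: S=-4, d=2, jump=0, S_13=-4
t=13: S=-4, d=6, jump=0, S_14=-4
t=14: S=-4, d=2, jump=0, S_15=-4
t=15: S=-4, d=2, jump=0, S_16=-4


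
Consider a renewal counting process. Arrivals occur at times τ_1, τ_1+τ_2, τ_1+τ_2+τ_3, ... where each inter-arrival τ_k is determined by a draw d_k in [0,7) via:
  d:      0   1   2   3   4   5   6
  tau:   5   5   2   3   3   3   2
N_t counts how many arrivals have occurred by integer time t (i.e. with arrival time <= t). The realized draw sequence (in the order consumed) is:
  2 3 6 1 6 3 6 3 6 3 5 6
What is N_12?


draw d_1=2: τ_1=2, arrival time A_1=2
draw d_2=3: τ_2=3, arrival time A_2=5
draw d_3=6: τ_3=2, arrival time A_3=7
draw d_4=1: τ_4=5, arrival time A_4=12
draw d_5=6: τ_5=2, arrival time A_5=14
draw d_6=3: τ_6=3, arrival time A_6=17
draw d_7=6: τ_7=2, arrival time A_7=19
draw d_8=3: τ_8=3, arrival time A_8=22
draw d_9=6: τ_9=2, arrival time A_9=24
draw d_10=3: τ_10=3, arrival time A_10=27
draw d_11=5: τ_11=3, arrival time A_11=30
draw d_12=6: τ_12=2, arrival time A_12=32
N_t over t=0..12: 0:0 1:0 2:1 3:1 4:1 5:2 6:2 7:3 8:3 9:3 10:3 11:3 12:4

4


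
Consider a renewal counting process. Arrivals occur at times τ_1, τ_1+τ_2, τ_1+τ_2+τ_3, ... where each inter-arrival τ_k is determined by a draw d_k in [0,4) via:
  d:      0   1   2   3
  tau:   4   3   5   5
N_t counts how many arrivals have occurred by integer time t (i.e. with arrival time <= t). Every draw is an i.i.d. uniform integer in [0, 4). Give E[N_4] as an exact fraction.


Inter-arrival values over d=0..3: [4, 3, 5, 5]
Each d has probability 1/4, so the pmf of τ is: f(3) = 1/4, f(4) = 1/4, f(5) = 1/2
Renewal equation for m(n) = E[N_n]: condition on τ_1 = k (if k <= n, one arrival plus a fresh copy on the remaining n−k steps): m(n) = F(n) + Σ_{k<=n} f(k)·m(n−k), where F(n) = P(τ <= n) and m(0) = 0
m(1) = F(1) = 0
m(2) = F(2) = 0
m(3) = F(3) = 1/4
m(4) = F(4) = 1/2
E[N_4] = m(4) = 1/2

1/2


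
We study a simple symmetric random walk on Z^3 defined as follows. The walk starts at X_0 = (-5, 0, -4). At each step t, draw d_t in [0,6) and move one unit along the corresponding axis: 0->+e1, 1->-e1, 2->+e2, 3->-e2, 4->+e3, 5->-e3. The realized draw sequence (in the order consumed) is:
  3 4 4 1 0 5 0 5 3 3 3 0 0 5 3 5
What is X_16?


t=0: X=(-5, 0, -4), d=3 → -e2, X_1=(-5, -1, -4)
t=1: X=(-5, -1, -4), d=4 → +e3, X_2=(-5, -1, -3)
t=2: X=(-5, -1, -3), d=4 → +e3, X_3=(-5, -1, -2)
t=3: X=(-5, -1, -2), d=1 → -e1, X_4=(-6, -1, -2)
t=4: X=(-6, -1, -2), d=0 → +e1, X_5=(-5, -1, -2)
t=5: X=(-5, -1, -2), d=5 → -e3, X_6=(-5, -1, -3)
t=6: X=(-5, -1, -3), d=0 → +e1, X_7=(-4, -1, -3)
t=7: X=(-4, -1, -3), d=5 → -e3, X_8=(-4, -1, -4)
t=8: X=(-4, -1, -4), d=3 → -e2, X_9=(-4, -2, -4)
t=9: X=(-4, -2, -4), d=3 → -e2, X_10=(-4, -3, -4)
t=10: X=(-4, -3, -4), d=3 → -e2, X_11=(-4, -4, -4)
t=11: X=(-4, -4, -4), d=0 → +e1, X_12=(-3, -4, -4)
t=12: X=(-3, -4, -4), d=0 → +e1, X_13=(-2, -4, -4)
t=13: X=(-2, -4, -4), d=5 → -e3, X_14=(-2, -4, -5)
t=14: X=(-2, -4, -5), d=3 → -e2, X_15=(-2, -5, -5)
t=15: X=(-2, -5, -5), d=5 → -e3, X_16=(-2, -5, -6)

(-2, -5, -6)


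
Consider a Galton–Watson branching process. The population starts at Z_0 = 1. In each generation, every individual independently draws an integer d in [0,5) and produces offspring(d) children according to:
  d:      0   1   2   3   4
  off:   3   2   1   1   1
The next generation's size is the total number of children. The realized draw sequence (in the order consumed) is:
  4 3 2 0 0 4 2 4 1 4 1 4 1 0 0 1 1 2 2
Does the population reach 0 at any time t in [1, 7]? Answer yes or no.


no

gen 0: Z_0=1, draws=[4], offspring=[1], Z_1=1
gen 1: Z_1=1, draws=[3], offspring=[1], Z_2=1
gen 2: Z_2=1, draws=[2], offspring=[1], Z_3=1
gen 3: Z_3=1, draws=[0], offspring=[3], Z_4=3
gen 4: Z_4=3, draws=[0, 4, 2], offspring=[3, 1, 1], Z_5=5
gen 5: Z_5=5, draws=[4, 1, 4, 1, 4], offspring=[1, 2, 1, 2, 1], Z_6=7
gen 6: Z_6=7, draws=[1, 0, 0, 1, 1, 2, 2], offspring=[2, 3, 3, 2, 2, 1, 1], Z_7=14


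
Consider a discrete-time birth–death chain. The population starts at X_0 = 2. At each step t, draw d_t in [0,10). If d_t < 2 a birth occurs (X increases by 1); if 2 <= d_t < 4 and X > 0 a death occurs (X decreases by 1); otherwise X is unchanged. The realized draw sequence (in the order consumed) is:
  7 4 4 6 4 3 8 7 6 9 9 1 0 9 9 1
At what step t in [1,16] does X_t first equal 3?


13

t=0: X=2, d=7 → hold, X_1=2
t=1: X=2, d=4 → hold, X_2=2
t=2: X=2, d=4 → hold, X_3=2
t=3: X=2, d=6 → hold, X_4=2
t=4: X=2, d=4 → hold, X_5=2
t=5: X=2, d=3 → death, X_6=1
t=6: X=1, d=8 → hold, X_7=1
t=7: X=1, d=7 → hold, X_8=1
t=8: X=1, d=6 → hold, X_9=1
t=9: X=1, d=9 → hold, X_10=1
t=10: X=1, d=9 → hold, X_11=1
t=11: X=1, d=1 → birth, X_12=2
t=12: X=2, d=0 → birth, X_13=3
t=13: X=3, d=9 → hold, X_14=3
t=14: X=3, d=9 → hold, X_15=3
t=15: X=3, d=1 → birth, X_16=4


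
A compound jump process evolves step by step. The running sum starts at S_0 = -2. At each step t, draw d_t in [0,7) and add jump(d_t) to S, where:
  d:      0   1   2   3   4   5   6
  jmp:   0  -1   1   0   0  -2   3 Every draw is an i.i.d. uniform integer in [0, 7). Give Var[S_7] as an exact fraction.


104/7

Outcome values over d=0..6: [0, -1, 1, 0, 0, -2, 3]
Σy = 1, Σy² = 15, M = 7
μ = 1/7 = 1/7,  σ² = 15/7 − (1/7)² = 104/49
Independent increments: Var[S_7] = 7·σ² = 7·(104/49) = 104/7
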